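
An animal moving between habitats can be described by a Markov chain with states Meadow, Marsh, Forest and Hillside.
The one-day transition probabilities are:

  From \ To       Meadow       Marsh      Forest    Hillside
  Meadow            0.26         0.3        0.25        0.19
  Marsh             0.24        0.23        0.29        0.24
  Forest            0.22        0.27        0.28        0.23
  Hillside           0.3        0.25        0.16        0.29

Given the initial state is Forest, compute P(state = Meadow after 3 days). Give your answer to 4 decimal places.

0.2543

Propagate the distribution vector 3 days from Forest.
After 0 days: (0.0000, 0.0000, 1.0000, 0.0000)
After 1 day: (0.2200, 0.2700, 0.2800, 0.2300)
After 2 days: (0.2526, 0.2612, 0.2485, 0.2377)
After 3 days: (0.2543, 0.2624, 0.2465, 0.2368)
P(in Meadow after 3 days) = 0.2543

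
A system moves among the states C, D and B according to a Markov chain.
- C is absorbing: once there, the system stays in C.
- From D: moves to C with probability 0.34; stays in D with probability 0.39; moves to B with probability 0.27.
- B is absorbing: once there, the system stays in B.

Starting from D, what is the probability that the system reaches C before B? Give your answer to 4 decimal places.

Let h(s) be the probability of absorption at C starting from transient state s. Then h(C) = 1 and h(B) = 0. By first-step analysis:
h(D) = 0.34·1 + 0.39·h(D) + 0.27·0
Solving: h(D) = 0.5574.
Starting from D, the probability is 0.5574.

0.5574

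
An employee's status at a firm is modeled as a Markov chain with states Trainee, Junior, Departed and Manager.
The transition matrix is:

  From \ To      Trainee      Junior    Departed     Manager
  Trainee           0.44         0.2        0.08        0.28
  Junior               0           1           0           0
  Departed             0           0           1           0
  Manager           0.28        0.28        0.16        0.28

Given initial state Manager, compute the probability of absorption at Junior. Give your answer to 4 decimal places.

0.6552

Let h(s) be the probability of absorption at Junior starting from transient state s. Then h(Junior) = 1 and h(Departed) = 0. By first-step analysis:
h(Trainee) = 0.44·h(Trainee) + 0.2·1 + 0.08·0 + 0.28·h(Manager)
h(Manager) = 0.28·h(Trainee) + 0.28·1 + 0.16·0 + 0.28·h(Manager)
Solving: h(Trainee) = 0.6847, h(Manager) = 0.6552.
Starting from Manager, the probability is 0.6552.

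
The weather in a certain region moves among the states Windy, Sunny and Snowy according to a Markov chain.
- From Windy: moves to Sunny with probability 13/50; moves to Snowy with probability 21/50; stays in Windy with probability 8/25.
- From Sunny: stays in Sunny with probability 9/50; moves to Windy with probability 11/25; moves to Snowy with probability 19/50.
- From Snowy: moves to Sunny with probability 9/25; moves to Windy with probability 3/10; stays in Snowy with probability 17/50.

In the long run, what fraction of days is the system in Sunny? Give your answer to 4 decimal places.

0.2758

Let the stationary distribution be π with π = πP and π_1 + π_2 + π_3 = 1.
π_1 = 0.32·π_1 + 0.44·π_2 + 0.3·π_3
π_2 = 0.26·π_1 + 0.18·π_2 + 0.36·π_3
Solving with the normalization constraint gives π = (0.3455, 0.2758, 0.3787).
So the stationary probability of Sunny is 0.2758.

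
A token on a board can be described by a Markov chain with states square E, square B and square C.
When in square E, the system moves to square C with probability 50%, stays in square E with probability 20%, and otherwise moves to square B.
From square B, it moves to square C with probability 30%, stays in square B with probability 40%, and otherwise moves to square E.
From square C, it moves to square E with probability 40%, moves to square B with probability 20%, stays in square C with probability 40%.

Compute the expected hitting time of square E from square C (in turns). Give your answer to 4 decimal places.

Let t(s) be the expected number of turns to first reach square E from state s, with t(square E) = 0. Conditioning on the first turn:
t(square B) = 1 + 0.4·t(square B) + 0.3·t(square C)
t(square C) = 1 + 0.2·t(square B) + 0.4·t(square C)
Solving: t(square B) = 3.0000, t(square C) = 2.6667.
Expected turns from square C to square E: 2.6667.

2.6667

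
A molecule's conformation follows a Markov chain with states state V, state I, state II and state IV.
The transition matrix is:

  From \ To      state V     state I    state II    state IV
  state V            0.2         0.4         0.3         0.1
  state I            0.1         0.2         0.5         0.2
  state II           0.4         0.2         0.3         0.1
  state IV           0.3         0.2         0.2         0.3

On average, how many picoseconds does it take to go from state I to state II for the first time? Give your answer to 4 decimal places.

2.4556

Let t(s) be the expected number of picoseconds to first reach state II from state s, with t(state II) = 0. Conditioning on the first picosecond:
t(state V) = 1 + 0.2·t(state V) + 0.4·t(state I) + 0.1·t(state IV)
t(state I) = 1 + 0.1·t(state V) + 0.2·t(state I) + 0.2·t(state IV)
t(state IV) = 1 + 0.3·t(state V) + 0.2·t(state I) + 0.3·t(state IV)
Solving: t(state V) = 2.8994, t(state I) = 2.4556, t(state IV) = 3.3728.
Expected picoseconds from state I to state II: 2.4556.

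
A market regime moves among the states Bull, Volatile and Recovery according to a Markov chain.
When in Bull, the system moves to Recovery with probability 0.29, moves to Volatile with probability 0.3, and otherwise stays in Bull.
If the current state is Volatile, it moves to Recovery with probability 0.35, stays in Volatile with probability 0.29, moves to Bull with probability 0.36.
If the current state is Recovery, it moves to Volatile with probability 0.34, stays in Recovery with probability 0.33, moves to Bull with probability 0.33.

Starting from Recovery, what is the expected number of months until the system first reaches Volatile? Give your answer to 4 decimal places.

3.0708

Let t(s) be the expected number of months to first reach Volatile from state s, with t(Volatile) = 0. Conditioning on the first month:
t(Bull) = 1 + 0.41·t(Bull) + 0.29·t(Recovery)
t(Recovery) = 1 + 0.33·t(Bull) + 0.33·t(Recovery)
Solving: t(Bull) = 3.2043, t(Recovery) = 3.0708.
Expected months from Recovery to Volatile: 3.0708.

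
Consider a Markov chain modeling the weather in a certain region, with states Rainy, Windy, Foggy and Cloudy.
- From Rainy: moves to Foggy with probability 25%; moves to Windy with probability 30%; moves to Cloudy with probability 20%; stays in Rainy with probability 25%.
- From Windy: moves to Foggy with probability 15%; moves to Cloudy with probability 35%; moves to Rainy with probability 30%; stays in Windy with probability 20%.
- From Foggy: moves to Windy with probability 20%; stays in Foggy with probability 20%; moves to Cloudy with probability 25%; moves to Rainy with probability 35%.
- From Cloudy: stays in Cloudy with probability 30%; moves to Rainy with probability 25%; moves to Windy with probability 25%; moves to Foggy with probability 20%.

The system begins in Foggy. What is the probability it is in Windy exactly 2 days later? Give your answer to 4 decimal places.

Propagate the distribution vector 2 days from Foggy.
After 0 days: (0.0000, 0.0000, 1.0000, 0.0000)
After 1 day: (0.3500, 0.2000, 0.2000, 0.2500)
After 2 days: (0.2800, 0.2475, 0.2075, 0.2650)
P(in Windy after 2 days) = 0.2475

0.2475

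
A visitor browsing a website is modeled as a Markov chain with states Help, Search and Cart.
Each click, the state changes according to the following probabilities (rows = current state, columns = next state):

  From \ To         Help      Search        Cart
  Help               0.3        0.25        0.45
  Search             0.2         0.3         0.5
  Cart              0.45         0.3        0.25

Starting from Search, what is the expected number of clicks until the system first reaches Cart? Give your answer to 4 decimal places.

2.0455

Let t(s) be the expected number of clicks to first reach Cart from state s, with t(Cart) = 0. Conditioning on the first click:
t(Help) = 1 + 0.3·t(Help) + 0.25·t(Search)
t(Search) = 1 + 0.2·t(Help) + 0.3·t(Search)
Solving: t(Help) = 2.1591, t(Search) = 2.0455.
Expected clicks from Search to Cart: 2.0455.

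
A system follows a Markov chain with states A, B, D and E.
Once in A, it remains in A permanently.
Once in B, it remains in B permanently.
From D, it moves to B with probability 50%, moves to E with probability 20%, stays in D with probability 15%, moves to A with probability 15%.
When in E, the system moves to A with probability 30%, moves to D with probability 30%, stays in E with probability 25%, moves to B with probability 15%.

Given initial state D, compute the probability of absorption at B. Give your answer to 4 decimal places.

Let h(s) be the probability of absorption at B starting from transient state s. Then h(B) = 1 and h(A) = 0. By first-step analysis:
h(D) = 0.15·0 + 0.5·1 + 0.15·h(D) + 0.2·h(E)
h(E) = 0.3·0 + 0.15·1 + 0.3·h(D) + 0.25·h(E)
Solving: h(D) = 0.7013, h(E) = 0.4805.
Starting from D, the probability is 0.7013.

0.7013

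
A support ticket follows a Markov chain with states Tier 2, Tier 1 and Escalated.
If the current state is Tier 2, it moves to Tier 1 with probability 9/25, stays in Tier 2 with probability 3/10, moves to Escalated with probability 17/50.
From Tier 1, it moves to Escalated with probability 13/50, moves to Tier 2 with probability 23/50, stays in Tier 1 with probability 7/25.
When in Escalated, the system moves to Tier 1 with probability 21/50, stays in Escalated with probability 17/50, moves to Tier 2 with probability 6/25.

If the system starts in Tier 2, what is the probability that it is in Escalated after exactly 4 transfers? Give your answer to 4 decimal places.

0.3120

Propagate the distribution vector 4 transfers from Tier 2.
After 0 transfers: (1.0000, 0.0000, 0.0000)
After 1 transfer: (0.3000, 0.3600, 0.3400)
After 2 transfers: (0.3372, 0.3516, 0.3112)
After 3 transfers: (0.3376, 0.3505, 0.3119)
After 4 transfers: (0.3374, 0.3507, 0.3120)
P(in Escalated after 4 transfers) = 0.3120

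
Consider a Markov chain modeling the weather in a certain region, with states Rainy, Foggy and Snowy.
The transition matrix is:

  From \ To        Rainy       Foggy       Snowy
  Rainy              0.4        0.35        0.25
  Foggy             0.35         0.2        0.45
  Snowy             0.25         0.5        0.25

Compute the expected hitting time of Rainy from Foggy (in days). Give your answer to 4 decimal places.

Let t(s) be the expected number of days to first reach Rainy from state s, with t(Rainy) = 0. Conditioning on the first day:
t(Foggy) = 1 + 0.2·t(Foggy) + 0.45·t(Snowy)
t(Snowy) = 1 + 0.5·t(Foggy) + 0.25·t(Snowy)
Solving: t(Foggy) = 3.2000, t(Snowy) = 3.4667.
Expected days from Foggy to Rainy: 3.2000.

3.2000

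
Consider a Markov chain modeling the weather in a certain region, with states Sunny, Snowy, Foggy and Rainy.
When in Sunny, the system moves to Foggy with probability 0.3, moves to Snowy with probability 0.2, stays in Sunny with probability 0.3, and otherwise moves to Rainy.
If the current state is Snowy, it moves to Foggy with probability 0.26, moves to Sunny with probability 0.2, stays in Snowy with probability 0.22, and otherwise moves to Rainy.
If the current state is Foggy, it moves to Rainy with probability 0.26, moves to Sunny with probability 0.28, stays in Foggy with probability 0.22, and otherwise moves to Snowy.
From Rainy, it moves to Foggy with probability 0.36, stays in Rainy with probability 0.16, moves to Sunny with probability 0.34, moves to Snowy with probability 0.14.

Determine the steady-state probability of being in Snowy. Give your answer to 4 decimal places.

Let the stationary distribution be π with π = πP and π_1 + π_2 + π_3 + π_4 = 1.
π_1 = 0.3·π_1 + 0.2·π_2 + 0.28·π_3 + 0.34·π_4
π_2 = 0.2·π_1 + 0.22·π_2 + 0.24·π_3 + 0.14·π_4
π_3 = 0.3·π_1 + 0.26·π_2 + 0.22·π_3 + 0.36·π_4
Solving with the normalization constraint gives π = (0.2835, 0.2014, 0.2832, 0.2319).
So the stationary probability of Snowy is 0.2014.

0.2014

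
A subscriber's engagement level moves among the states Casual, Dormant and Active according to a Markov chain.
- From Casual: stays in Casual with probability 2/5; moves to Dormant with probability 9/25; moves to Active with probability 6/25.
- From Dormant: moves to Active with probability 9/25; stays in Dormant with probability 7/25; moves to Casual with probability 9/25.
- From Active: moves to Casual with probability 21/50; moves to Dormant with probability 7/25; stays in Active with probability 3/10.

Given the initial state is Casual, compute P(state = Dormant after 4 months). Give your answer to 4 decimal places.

0.3115

Propagate the distribution vector 4 months from Casual.
After 0 months: (1.0000, 0.0000, 0.0000)
After 1 month: (0.4000, 0.3600, 0.2400)
After 2 months: (0.3904, 0.3120, 0.2976)
After 3 months: (0.3935, 0.3112, 0.2953)
After 4 months: (0.3935, 0.3115, 0.2951)
P(in Dormant after 4 months) = 0.3115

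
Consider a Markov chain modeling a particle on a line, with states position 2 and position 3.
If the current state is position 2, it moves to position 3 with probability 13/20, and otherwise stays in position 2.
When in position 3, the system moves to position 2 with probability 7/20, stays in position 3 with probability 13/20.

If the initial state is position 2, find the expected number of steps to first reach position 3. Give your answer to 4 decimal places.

Let t(s) be the expected number of steps to first reach position 3 from state s, with t(position 3) = 0. Conditioning on the first step:
t(position 2) = 1 + 0.35·t(position 2)
Solving: t(position 2) = 1.5385.
Expected steps from position 2 to position 3: 1.5385.

1.5385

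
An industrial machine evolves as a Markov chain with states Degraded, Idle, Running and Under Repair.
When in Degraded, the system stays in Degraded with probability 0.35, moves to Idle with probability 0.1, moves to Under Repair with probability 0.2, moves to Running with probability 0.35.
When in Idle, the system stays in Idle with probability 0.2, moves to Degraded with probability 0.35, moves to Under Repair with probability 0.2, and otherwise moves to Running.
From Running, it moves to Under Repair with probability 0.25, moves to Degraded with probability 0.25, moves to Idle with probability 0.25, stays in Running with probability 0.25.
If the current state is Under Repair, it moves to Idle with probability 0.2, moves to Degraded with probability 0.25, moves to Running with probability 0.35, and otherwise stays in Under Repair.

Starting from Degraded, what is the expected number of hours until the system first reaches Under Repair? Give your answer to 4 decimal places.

Let t(s) be the expected number of hours to first reach Under Repair from state s, with t(Under Repair) = 0. Conditioning on the first hour:
t(Degraded) = 1 + 0.35·t(Degraded) + 0.1·t(Idle) + 0.35·t(Running)
t(Idle) = 1 + 0.35·t(Degraded) + 0.2·t(Idle) + 0.25·t(Running)
t(Running) = 1 + 0.25·t(Degraded) + 0.25·t(Idle) + 0.25·t(Running)
Solving: t(Degraded) = 4.6474, t(Idle) = 4.6705, t(Running) = 4.4393.
Expected hours from Degraded to Under Repair: 4.6474.

4.6474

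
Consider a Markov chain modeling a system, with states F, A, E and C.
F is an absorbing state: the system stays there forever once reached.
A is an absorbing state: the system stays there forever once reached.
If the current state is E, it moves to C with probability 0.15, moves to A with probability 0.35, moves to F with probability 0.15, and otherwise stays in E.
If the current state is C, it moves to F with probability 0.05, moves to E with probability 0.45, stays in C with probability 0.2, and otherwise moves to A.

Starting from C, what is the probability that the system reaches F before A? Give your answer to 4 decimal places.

Let h(s) be the probability of absorption at F starting from transient state s. Then h(F) = 1 and h(A) = 0. By first-step analysis:
h(E) = 0.15·1 + 0.35·0 + 0.35·h(E) + 0.15·h(C)
h(C) = 0.05·1 + 0.3·0 + 0.45·h(E) + 0.2·h(C)
Solving: h(E) = 0.2818, h(C) = 0.2210.
Starting from C, the probability is 0.2210.

0.2210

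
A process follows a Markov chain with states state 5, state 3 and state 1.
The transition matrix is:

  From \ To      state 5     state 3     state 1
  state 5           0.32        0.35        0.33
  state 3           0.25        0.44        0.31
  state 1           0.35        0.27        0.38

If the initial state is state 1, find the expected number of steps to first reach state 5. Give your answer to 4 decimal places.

Let t(s) be the expected number of steps to first reach state 5 from state s, with t(state 5) = 0. Conditioning on the first step:
t(state 3) = 1 + 0.44·t(state 3) + 0.31·t(state 1)
t(state 1) = 1 + 0.27·t(state 3) + 0.38·t(state 1)
Solving: t(state 3) = 3.5294, t(state 1) = 3.1499.
Expected steps from state 1 to state 5: 3.1499.

3.1499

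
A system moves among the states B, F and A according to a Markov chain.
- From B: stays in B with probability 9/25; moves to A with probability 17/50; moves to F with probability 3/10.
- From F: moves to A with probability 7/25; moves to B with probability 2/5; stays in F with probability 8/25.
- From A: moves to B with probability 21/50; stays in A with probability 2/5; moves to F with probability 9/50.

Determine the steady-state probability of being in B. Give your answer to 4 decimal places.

0.3912

Let the stationary distribution be π with π = πP and π_1 + π_2 + π_3 = 1.
π_1 = 0.36·π_1 + 0.4·π_2 + 0.42·π_3
π_2 = 0.3·π_1 + 0.32·π_2 + 0.18·π_3
Solving with the normalization constraint gives π = (0.3912, 0.2639, 0.3449).
So the stationary probability of B is 0.3912.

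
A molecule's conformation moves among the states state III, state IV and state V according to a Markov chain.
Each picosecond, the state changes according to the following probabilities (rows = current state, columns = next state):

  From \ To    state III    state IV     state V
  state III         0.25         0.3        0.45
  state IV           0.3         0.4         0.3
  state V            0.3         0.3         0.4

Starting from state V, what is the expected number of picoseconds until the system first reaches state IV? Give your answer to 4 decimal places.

Let t(s) be the expected number of picoseconds to first reach state IV from state s, with t(state IV) = 0. Conditioning on the first picosecond:
t(state III) = 1 + 0.25·t(state III) + 0.45·t(state V)
t(state V) = 1 + 0.3·t(state III) + 0.4·t(state V)
Solving: t(state III) = 3.3333, t(state V) = 3.3333.
Expected picoseconds from state V to state IV: 3.3333.

3.3333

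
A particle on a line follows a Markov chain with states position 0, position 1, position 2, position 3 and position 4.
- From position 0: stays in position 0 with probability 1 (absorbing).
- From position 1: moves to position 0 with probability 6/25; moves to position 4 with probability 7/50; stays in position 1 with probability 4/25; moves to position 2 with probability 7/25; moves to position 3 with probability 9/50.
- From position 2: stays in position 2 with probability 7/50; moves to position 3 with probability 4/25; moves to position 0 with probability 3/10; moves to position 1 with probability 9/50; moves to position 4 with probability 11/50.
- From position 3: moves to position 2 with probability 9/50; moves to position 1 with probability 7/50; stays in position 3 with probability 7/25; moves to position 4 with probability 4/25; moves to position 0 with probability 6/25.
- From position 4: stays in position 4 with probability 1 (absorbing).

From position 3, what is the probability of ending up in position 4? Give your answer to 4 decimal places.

0.4011

Let h(s) be the probability of absorption at position 4 starting from transient state s. Then h(position 4) = 1 and h(position 0) = 0. By first-step analysis:
h(position 1) = 0.24·0 + 0.16·h(position 1) + 0.28·h(position 2) + 0.18·h(position 3) + 0.14·1
h(position 2) = 0.3·0 + 0.18·h(position 1) + 0.14·h(position 2) + 0.16·h(position 3) + 0.22·1
h(position 3) = 0.24·0 + 0.14·h(position 1) + 0.18·h(position 2) + 0.28·h(position 3) + 0.16·1
Solving: h(position 1) = 0.3900, h(position 2) = 0.4120, h(position 3) = 0.4011.
Starting from position 3, the probability is 0.4011.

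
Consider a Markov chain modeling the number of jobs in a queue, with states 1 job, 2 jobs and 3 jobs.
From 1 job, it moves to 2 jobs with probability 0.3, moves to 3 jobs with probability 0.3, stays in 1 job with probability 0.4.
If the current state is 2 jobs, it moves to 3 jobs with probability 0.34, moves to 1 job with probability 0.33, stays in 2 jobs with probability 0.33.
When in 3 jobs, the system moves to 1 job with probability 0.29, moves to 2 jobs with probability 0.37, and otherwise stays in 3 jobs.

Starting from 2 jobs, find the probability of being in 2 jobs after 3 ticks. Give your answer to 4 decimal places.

Propagate the distribution vector 3 ticks from 2 jobs.
After 0 ticks: (0.0000, 1.0000, 0.0000)
After 1 tick: (0.3300, 0.3300, 0.3400)
After 2 ticks: (0.3395, 0.3337, 0.3268)
After 3 ticks: (0.3407, 0.3329, 0.3264)
P(in 2 jobs after 3 ticks) = 0.3329

0.3329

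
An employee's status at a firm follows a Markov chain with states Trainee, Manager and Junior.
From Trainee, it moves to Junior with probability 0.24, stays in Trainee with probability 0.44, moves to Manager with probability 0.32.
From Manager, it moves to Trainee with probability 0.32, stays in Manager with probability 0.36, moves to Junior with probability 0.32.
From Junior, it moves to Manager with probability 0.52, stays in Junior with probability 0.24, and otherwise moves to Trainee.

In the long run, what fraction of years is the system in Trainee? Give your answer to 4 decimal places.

Let the stationary distribution be π with π = πP and π_1 + π_2 + π_3 = 1.
π_1 = 0.44·π_1 + 0.32·π_2 + 0.24·π_3
π_2 = 0.32·π_1 + 0.36·π_2 + 0.52·π_3
Solving with the normalization constraint gives π = (0.3390, 0.3898, 0.2712).
So the stationary probability of Trainee is 0.3390.

0.3390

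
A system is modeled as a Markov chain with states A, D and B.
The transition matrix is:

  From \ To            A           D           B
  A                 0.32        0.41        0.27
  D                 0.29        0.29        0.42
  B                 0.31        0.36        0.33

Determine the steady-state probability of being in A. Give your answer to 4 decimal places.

Let the stationary distribution be π with π = πP and π_1 + π_2 + π_3 = 1.
π_1 = 0.32·π_1 + 0.29·π_2 + 0.31·π_3
π_2 = 0.41·π_1 + 0.29·π_2 + 0.36·π_3
Solving with the normalization constraint gives π = (0.3060, 0.3507, 0.3432).
So the stationary probability of A is 0.3060.

0.3060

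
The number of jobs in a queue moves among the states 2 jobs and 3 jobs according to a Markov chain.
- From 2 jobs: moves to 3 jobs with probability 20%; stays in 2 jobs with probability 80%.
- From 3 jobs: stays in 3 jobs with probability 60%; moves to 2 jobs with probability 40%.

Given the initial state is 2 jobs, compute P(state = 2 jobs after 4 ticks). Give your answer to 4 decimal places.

0.6752

Propagate the distribution vector 4 ticks from 2 jobs.
After 0 ticks: (1.0000, 0.0000)
After 1 tick: (0.8000, 0.2000)
After 2 ticks: (0.7200, 0.2800)
After 3 ticks: (0.6880, 0.3120)
After 4 ticks: (0.6752, 0.3248)
P(in 2 jobs after 4 ticks) = 0.6752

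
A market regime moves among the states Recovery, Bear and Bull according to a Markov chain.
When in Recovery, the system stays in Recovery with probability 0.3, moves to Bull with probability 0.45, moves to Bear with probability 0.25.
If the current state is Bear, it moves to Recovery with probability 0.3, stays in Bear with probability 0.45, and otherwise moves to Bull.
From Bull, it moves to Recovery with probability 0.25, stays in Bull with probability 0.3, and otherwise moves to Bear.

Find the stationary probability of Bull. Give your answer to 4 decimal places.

Let the stationary distribution be π with π = πP and π_1 + π_2 + π_3 = 1.
π_1 = 0.3·π_1 + 0.3·π_2 + 0.25·π_3
π_2 = 0.25·π_1 + 0.45·π_2 + 0.45·π_3
Solving with the normalization constraint gives π = (0.2839, 0.3932, 0.3229).
So the stationary probability of Bull is 0.3229.

0.3229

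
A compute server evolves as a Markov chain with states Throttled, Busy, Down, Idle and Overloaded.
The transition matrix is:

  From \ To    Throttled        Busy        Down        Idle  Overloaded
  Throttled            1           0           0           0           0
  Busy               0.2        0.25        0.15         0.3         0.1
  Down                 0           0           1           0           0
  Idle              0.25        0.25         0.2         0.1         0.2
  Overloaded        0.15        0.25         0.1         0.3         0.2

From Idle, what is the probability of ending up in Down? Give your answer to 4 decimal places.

0.4359

Let h(s) be the probability of absorption at Down starting from transient state s. Then h(Down) = 1 and h(Throttled) = 0. By first-step analysis:
h(Busy) = 0.2·0 + 0.25·h(Busy) + 0.15·1 + 0.3·h(Idle) + 0.1·h(Overloaded)
h(Idle) = 0.25·0 + 0.25·h(Busy) + 0.2·1 + 0.1·h(Idle) + 0.2·h(Overloaded)
h(Overloaded) = 0.15·0 + 0.25·h(Busy) + 0.1·1 + 0.3·h(Idle) + 0.2·h(Overloaded)
Solving: h(Busy) = 0.4308, h(Idle) = 0.4359, h(Overloaded) = 0.4231.
Starting from Idle, the probability is 0.4359.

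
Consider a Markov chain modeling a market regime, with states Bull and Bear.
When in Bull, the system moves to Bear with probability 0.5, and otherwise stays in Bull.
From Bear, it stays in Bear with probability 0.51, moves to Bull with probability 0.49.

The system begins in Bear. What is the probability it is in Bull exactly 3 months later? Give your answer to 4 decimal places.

Propagate the distribution vector 3 months from Bear.
After 0 months: (0.0000, 1.0000)
After 1 month: (0.4900, 0.5100)
After 2 months: (0.4949, 0.5051)
After 3 months: (0.4949, 0.5051)
P(in Bull after 3 months) = 0.4949

0.4949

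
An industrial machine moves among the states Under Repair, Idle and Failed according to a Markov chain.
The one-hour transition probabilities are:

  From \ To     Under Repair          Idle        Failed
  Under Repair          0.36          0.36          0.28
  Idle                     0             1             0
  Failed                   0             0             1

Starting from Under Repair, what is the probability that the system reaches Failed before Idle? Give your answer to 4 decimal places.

Let h(s) be the probability of absorption at Failed starting from transient state s. Then h(Failed) = 1 and h(Idle) = 0. By first-step analysis:
h(Under Repair) = 0.36·h(Under Repair) + 0.36·0 + 0.28·1
Solving: h(Under Repair) = 0.4375.
Starting from Under Repair, the probability is 0.4375.

0.4375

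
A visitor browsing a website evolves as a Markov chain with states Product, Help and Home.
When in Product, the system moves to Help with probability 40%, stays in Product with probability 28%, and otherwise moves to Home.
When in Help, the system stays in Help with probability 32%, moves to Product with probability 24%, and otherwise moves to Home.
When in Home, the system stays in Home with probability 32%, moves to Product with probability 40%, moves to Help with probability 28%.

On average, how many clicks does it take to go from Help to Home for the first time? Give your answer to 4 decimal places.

Let t(s) be the expected number of clicks to first reach Home from state s, with t(Home) = 0. Conditioning on the first click:
t(Product) = 1 + 0.28·t(Product) + 0.4·t(Help)
t(Help) = 1 + 0.24·t(Product) + 0.32·t(Help)
Solving: t(Product) = 2.7439, t(Help) = 2.4390.
Expected clicks from Help to Home: 2.4390.

2.4390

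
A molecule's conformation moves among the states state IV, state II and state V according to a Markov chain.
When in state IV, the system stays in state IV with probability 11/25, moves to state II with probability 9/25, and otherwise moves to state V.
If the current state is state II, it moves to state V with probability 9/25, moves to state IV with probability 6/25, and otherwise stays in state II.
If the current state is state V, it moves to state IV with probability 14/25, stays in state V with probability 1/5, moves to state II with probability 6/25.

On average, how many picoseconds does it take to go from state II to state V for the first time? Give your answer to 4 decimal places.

Let t(s) be the expected number of picoseconds to first reach state V from state s, with t(state V) = 0. Conditioning on the first picosecond:
t(state IV) = 1 + 0.44·t(state IV) + 0.36·t(state II)
t(state II) = 1 + 0.24·t(state IV) + 0.4·t(state II)
Solving: t(state IV) = 3.8462, t(state II) = 3.2051.
Expected picoseconds from state II to state V: 3.2051.

3.2051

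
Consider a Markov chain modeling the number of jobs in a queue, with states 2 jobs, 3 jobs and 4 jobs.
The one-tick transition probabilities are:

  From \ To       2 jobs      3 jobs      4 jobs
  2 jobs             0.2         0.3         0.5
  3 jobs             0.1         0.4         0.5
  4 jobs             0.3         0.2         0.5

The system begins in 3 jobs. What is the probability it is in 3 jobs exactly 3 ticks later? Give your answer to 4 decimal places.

0.2790

Propagate the distribution vector 3 ticks from 3 jobs.
After 0 ticks: (0.0000, 1.0000, 0.0000)
After 1 tick: (0.1000, 0.4000, 0.5000)
After 2 ticks: (0.2100, 0.2900, 0.5000)
After 3 ticks: (0.2210, 0.2790, 0.5000)
P(in 3 jobs after 3 ticks) = 0.2790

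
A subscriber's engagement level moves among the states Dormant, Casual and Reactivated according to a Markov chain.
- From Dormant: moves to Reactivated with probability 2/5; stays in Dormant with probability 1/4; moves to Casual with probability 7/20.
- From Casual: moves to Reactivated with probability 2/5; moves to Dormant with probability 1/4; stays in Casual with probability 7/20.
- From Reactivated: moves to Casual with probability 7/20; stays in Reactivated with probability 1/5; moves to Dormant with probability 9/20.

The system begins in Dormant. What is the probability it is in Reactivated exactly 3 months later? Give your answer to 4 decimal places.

Propagate the distribution vector 3 months from Dormant.
After 0 months: (1.0000, 0.0000, 0.0000)
After 1 month: (0.2500, 0.3500, 0.4000)
After 2 months: (0.3300, 0.3500, 0.3200)
After 3 months: (0.3140, 0.3500, 0.3360)
P(in Reactivated after 3 months) = 0.3360

0.3360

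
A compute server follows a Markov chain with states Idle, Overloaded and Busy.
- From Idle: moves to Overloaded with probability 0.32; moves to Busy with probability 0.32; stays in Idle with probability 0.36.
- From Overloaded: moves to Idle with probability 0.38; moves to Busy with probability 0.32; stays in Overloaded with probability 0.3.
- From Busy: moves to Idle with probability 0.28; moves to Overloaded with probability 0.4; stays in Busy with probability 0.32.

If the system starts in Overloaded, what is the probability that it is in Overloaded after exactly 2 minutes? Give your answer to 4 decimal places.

Sum over the intermediate state after 1 minute:
P = P(Overloaded→Idle)·P(Idle→Overloaded) + P(Overloaded→Overloaded)·P(Overloaded→Overloaded) + P(Overloaded→Busy)·P(Busy→Overloaded)
  = 0.38×0.32 + 0.3×0.3 + 0.32×0.4
  = 0.1216 + 0.0900 + 0.1280 = 0.3396

0.3396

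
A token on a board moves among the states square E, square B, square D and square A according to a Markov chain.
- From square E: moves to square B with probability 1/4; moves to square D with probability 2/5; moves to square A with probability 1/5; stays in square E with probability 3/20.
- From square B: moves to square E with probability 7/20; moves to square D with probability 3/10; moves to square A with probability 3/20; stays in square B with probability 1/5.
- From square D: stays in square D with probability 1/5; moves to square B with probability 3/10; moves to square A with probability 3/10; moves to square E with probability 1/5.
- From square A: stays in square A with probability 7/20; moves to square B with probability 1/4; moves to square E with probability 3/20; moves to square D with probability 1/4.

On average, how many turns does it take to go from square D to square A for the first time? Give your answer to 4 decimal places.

4.2043

Let t(s) be the expected number of turns to first reach square A from state s, with t(square A) = 0. Conditioning on the first turn:
t(square E) = 1 + 0.15·t(square E) + 0.25·t(square B) + 0.4·t(square D)
t(square B) = 1 + 0.35·t(square E) + 0.2·t(square B) + 0.3·t(square D)
t(square D) = 1 + 0.2·t(square E) + 0.3·t(square B) + 0.2·t(square D)
Solving: t(square E) = 4.5750, t(square B) = 4.8282, t(square D) = 4.2043.
Expected turns from square D to square A: 4.2043.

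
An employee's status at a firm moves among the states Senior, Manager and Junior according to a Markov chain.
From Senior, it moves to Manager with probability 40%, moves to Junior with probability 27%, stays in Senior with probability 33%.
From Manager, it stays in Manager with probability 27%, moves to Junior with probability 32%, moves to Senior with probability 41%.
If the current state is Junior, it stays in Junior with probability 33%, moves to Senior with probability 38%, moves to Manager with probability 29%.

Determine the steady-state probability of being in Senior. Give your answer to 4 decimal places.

Let the stationary distribution be π with π = πP and π_1 + π_2 + π_3 = 1.
π_1 = 0.33·π_1 + 0.41·π_2 + 0.38·π_3
π_2 = 0.4·π_1 + 0.27·π_2 + 0.29·π_3
Solving with the normalization constraint gives π = (0.3712, 0.3243, 0.3045).
So the stationary probability of Senior is 0.3712.

0.3712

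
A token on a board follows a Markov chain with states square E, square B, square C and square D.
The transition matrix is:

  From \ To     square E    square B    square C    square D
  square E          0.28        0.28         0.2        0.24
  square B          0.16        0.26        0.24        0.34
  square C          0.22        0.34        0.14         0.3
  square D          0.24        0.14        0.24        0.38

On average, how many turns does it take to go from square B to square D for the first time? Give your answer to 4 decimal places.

Let t(s) be the expected number of turns to first reach square D from state s, with t(square D) = 0. Conditioning on the first turn:
t(square E) = 1 + 0.28·t(square E) + 0.28·t(square B) + 0.2·t(square C)
t(square B) = 1 + 0.16·t(square E) + 0.26·t(square B) + 0.24·t(square C)
t(square C) = 1 + 0.22·t(square E) + 0.34·t(square B) + 0.14·t(square C)
Solving: t(square E) = 3.5639, t(square B) = 3.2058, t(square C) = 3.3419.
Expected turns from square B to square D: 3.2058.

3.2058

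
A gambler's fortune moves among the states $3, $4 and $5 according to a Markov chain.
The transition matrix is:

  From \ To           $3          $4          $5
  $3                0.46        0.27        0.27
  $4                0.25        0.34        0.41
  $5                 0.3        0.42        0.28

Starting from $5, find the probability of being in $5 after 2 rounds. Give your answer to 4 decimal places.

0.3316

Sum over the intermediate state after 1 round:
P = P($5→$3)·P($3→$5) + P($5→$4)·P($4→$5) + P($5→$5)·P($5→$5)
  = 0.3×0.27 + 0.42×0.41 + 0.28×0.28
  = 0.0810 + 0.1722 + 0.0784 = 0.3316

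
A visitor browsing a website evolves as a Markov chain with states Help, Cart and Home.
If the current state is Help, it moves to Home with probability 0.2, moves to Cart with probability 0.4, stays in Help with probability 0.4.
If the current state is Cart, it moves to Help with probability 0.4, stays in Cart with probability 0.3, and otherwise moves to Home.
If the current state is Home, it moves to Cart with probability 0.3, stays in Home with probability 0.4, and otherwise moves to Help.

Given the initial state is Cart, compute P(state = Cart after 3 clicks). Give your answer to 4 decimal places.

Propagate the distribution vector 3 clicks from Cart.
After 0 clicks: (0.0000, 1.0000, 0.0000)
After 1 click: (0.4000, 0.3000, 0.3000)
After 2 clicks: (0.3700, 0.3400, 0.2900)
After 3 clicks: (0.3710, 0.3370, 0.2920)
P(in Cart after 3 clicks) = 0.3370

0.3370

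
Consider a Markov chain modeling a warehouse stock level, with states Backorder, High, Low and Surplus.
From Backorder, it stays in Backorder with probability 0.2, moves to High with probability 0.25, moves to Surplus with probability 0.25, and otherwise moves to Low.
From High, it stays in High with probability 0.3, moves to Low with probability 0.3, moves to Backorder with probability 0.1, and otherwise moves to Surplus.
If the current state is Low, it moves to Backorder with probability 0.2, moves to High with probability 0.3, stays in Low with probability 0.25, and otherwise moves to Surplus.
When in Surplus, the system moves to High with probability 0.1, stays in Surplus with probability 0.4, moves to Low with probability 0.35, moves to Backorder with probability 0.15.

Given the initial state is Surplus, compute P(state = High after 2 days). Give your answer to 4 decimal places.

Propagate the distribution vector 2 days from Surplus.
After 0 days: (0.0000, 0.0000, 0.0000, 1.0000)
After 1 day: (0.1500, 0.1000, 0.3500, 0.4000)
After 2 days: (0.1700, 0.2125, 0.3025, 0.3150)
P(in High after 2 days) = 0.2125

0.2125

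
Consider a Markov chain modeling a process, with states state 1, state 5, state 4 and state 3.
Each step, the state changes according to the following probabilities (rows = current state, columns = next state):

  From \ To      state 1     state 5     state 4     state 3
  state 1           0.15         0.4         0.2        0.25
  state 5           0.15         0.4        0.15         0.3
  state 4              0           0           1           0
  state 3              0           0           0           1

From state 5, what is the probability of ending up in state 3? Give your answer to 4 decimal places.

Let h(s) be the probability of absorption at state 3 starting from transient state s. Then h(state 3) = 1 and h(state 4) = 0. By first-step analysis:
h(state 1) = 0.15·h(state 1) + 0.4·h(state 5) + 0.2·0 + 0.25·1
h(state 5) = 0.15·h(state 1) + 0.4·h(state 5) + 0.15·0 + 0.3·1
Solving: h(state 1) = 0.6000, h(state 5) = 0.6500.
Starting from state 5, the probability is 0.6500.

0.6500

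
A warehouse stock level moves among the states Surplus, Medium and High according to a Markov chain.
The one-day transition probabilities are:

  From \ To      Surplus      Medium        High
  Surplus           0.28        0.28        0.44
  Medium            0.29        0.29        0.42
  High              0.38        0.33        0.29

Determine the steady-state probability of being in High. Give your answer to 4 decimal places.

0.3774

Let the stationary distribution be π with π = πP and π_1 + π_2 + π_3 = 1.
π_1 = 0.28·π_1 + 0.29·π_2 + 0.38·π_3
π_2 = 0.28·π_1 + 0.29·π_2 + 0.33·π_3
Solving with the normalization constraint gives π = (0.3208, 0.3019, 0.3774).
So the stationary probability of High is 0.3774.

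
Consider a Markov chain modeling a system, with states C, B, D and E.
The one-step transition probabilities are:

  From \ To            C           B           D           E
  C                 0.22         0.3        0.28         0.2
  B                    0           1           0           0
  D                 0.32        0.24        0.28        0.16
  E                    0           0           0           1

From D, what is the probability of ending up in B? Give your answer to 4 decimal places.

0.6000

Let h(s) be the probability of absorption at B starting from transient state s. Then h(B) = 1 and h(E) = 0. By first-step analysis:
h(C) = 0.22·h(C) + 0.3·1 + 0.28·h(D) + 0.2·0
h(D) = 0.32·h(C) + 0.24·1 + 0.28·h(D) + 0.16·0
Solving: h(C) = 0.6000, h(D) = 0.6000.
Starting from D, the probability is 0.6000.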